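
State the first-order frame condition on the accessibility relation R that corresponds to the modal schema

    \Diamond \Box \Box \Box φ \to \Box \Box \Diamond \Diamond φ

This is a Sahlqvist (Geach-type) schema ◇^1□^3φ → □^2◇^2φ.
Minimal-valuation argument: fix x; take any y with xR^1y and any z with xR^2z. Set V(φ) to the set of worlds R-reachable from y in exactly 3 steps. Then □^3φ holds at y, so the antecedent holds at x; validity forces ◇^2φ at z, giving a w with zR^2w and yR^3w.
First-order correspondent: \forall x \forall y \forall z ((xRy \wedge x R^2 z) \to \exists w (y R^3 w \wedge z R^2 w)).

\forall x \forall y \forall z ((xRy \wedge x R^2 z) \to \exists w (y R^3 w \wedge z R^2 w))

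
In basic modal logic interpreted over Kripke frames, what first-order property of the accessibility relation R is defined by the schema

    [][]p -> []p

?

Suppose □□p→□p is valid. Take Rxy and set V(p)={w : xR²w}. Then □□p at x, so □p at x, so p at y, i.e. ∃z(Rxz∧Rzy).
Conversely, on a frame with density the schema holds at every world under every valuation.
So the correspondent is density.

Density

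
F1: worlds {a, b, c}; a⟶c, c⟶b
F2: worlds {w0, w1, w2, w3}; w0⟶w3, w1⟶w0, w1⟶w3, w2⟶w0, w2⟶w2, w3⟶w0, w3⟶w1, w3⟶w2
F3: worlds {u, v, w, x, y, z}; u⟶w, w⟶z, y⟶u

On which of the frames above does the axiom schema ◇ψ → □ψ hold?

F1, F3

The schema corresponds to partial functionality: ∀x ∀y ∀z (Rxy ∧ Rxz → y = z).
F1: ✓.
F2: fails — w1 sees both w0 and w3.
F3: ✓.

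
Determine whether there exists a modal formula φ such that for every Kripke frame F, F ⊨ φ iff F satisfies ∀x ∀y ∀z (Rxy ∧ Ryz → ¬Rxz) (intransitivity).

No

If a class were modally definable it would be closed under surjective bounded morphisms (Goldblatt–Thomason).
The 5-cycle (worlds 0,1,2,3,4 with 0→1→2→3→4→0) is intransitive. Mapping every world to a single reflexive point • is a surjective bounded morphism; the reflexive point is not intransitive (R••∧R•• but R••).
So the class is not modally definable.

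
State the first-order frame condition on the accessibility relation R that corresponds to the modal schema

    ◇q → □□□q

This is a Sahlqvist (Geach-type) schema ◇^1□^0q → □^3◇^0q.
Minimal-valuation argument: fix x; take any y with xR^1y and any z with xR^3z. Set V(q) to the set of worlds R-reachable from y in exactly 0 steps. Then □^0q holds at y, so the antecedent holds at x; validity forces ◇^0q at z, giving a w with zR^0w and yR^0w.
First-order correspondent: ∀x ∀y ∀z ((xRy ∧ xR³z) → ∃w (y = w ∧ z = w)).

∀x ∀y ∀z ((xRy ∧ xR³z) → ∃w (y = w ∧ z = w))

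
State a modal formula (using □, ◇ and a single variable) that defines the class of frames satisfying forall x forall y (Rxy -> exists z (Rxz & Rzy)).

This is density; the standard corresponding axiom is C4: □□s → □s.
Suppose □□s→□s is valid. Take Rxy and set V(s)={w : xR²w}. Then □□s at x, so □s at x, so s at y, i.e. ∃z(Rxz∧Rzy).

□□s → □s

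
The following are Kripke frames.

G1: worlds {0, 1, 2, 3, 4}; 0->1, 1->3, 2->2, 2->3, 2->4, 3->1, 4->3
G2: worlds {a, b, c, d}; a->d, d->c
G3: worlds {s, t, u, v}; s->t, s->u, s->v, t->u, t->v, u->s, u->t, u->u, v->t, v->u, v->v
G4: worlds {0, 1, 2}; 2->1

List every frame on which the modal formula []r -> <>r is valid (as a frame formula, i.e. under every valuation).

This is the axiom for seriality; its first-order frame correspondent is forall x exists y Rxy.
G1: ✓.
G2: fails — world b has no successor.
G3: ✓.
G4: fails — world 0 has no successor.

G1, G3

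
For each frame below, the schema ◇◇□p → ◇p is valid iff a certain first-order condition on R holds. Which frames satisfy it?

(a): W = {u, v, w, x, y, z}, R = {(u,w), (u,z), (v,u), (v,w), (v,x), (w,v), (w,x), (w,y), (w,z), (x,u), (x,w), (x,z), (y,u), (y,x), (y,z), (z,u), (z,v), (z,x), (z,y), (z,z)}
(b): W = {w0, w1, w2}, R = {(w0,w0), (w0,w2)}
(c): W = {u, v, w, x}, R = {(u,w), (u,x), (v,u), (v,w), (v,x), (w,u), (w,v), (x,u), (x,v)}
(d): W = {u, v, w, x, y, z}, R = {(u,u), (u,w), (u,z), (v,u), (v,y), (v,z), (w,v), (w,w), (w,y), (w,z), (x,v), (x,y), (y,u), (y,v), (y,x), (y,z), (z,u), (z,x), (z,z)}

(a)

Frame correspondent (Sahlqvist): ∀x ∀y (xR²y → ∃w (yRw ∧ xRw)) — i.e. a generalized confluence (Geach) condition.
(a): holds.
(b): fails — w0R²w2 but no w with w2Rw and w0Rw.
(c): fails — wR²u but no t with uRt and wRt.
(d): fails — uR²x but no t with xRt and uRt.
Valid on: (a).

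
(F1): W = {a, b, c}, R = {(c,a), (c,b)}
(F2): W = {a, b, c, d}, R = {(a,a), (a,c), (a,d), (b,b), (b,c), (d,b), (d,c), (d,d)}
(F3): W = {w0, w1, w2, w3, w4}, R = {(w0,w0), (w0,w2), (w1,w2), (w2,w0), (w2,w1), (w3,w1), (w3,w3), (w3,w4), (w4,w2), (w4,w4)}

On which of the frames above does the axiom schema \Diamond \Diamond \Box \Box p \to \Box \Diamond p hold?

The schema corresponds to a generalized confluence (Geach) condition: \forall x \forall y \forall z ((x R^2 y \wedge xRz) \to \exists w (y R^2 w \wedge zRw)).
(F1): condition met.
(F2): fails — aR²a, aRc but no w with aR²w and cRw.
(F3): fails — w3R²w1, w3Rw1 but no w with w1R²w and w1Rw.
Valid on: (F1).

(F1)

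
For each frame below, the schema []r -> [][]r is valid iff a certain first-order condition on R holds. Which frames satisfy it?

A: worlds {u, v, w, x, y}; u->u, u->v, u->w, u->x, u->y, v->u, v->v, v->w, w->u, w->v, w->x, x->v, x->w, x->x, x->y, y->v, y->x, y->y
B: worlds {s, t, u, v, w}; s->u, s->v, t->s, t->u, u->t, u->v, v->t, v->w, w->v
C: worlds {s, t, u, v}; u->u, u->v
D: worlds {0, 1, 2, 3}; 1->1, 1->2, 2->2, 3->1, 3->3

C

Frame correspondent (Sahlqvist): forall x forall y forall z (Rxy & Ryz -> Rxz) — i.e. transitivity.
A: fails — Rxw and Rwu but not Rxu.
B: fails — Ruv and Rvw but not Ruw.
C: holds.
D: fails — R31 and R12 but not R32.
Valid on: C.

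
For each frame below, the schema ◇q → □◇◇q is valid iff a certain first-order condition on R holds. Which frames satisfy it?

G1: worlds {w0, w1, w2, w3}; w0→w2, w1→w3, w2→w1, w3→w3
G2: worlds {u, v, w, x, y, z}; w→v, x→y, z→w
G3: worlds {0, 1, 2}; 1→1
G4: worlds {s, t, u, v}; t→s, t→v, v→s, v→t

Frame correspondent (Sahlqvist): ∀x ∀y ∀z ((xRy ∧ xRz) → ∃w (y = w ∧ zR²w)) — i.e. a generalized confluence (Geach) condition.
G1: fails — w0Rw2, w0Rw2 but no w with w2=w and w2R²w.
G2: fails — wRv, wRv but no t with v=t and vR²t.
G3: ✓.
G4: fails — tRs, tRs but no w with s=w and sR²w.
Valid on: G3.

G3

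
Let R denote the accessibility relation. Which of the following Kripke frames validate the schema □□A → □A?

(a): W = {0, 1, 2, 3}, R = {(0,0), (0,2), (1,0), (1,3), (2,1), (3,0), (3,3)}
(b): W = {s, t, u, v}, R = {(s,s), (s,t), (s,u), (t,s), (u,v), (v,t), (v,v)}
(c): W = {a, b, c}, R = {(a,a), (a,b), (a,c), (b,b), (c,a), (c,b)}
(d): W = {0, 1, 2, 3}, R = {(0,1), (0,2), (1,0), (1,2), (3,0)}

(b), (c)

Frame correspondent (Sahlqvist): ∀x ∀y (Rxy → ∃z (Rxz ∧ Rzy)) — i.e. density.
(a): fails — R21 but no z with R2z and Rz1.
(b): condition met.
(c): condition met.
(d): fails — R10 but no z with R1z and Rz0.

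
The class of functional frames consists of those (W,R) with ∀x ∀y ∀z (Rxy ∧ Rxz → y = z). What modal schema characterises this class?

A defining formula is ◇ψ → □ψ (the CD axiom).

◇ψ → □ψ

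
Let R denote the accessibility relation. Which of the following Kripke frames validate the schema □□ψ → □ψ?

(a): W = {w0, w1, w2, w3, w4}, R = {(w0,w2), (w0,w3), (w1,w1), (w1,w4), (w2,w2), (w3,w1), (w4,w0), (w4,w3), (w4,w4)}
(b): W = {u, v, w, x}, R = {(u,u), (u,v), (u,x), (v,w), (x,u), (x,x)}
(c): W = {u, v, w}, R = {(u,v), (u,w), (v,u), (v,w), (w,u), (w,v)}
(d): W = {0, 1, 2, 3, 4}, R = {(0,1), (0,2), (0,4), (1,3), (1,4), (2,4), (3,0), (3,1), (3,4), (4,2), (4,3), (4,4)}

(c)

Frame correspondent (Sahlqvist): ∀x ∀y (Rxy → ∃z (Rxz ∧ Rzy)) — i.e. density.
(a): fails — Rw0w3 but no z with Rw0z and Rzw3.
(b): fails — Rvw but no z with Rvz and Rzw.
(c): holds.
(d): fails — R01 but no z with R0z and Rz1.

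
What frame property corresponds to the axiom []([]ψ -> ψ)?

This is the T□ axiom.
It corresponds to shift-reflexivity: forall x forall y (Rxy -> Ryy).

Shift-reflexivity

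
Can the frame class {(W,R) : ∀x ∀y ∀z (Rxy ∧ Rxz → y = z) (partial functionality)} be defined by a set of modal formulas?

Yes, by ◇r → □r

Yes: it is partial functionality, defined by the CD schema ◇r → □r.
Suppose ◇r→□r is valid. Take Rxy, Rxz and set V(r)={y}. Then ◇r at x, so □r at x, so r at z, i.e. z=y.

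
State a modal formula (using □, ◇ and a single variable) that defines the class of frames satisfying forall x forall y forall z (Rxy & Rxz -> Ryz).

◇q → □◇q

This is the Euclidean property; the standard corresponding axiom is 5: ◇q → □◇q.
Suppose ◇q→□◇q is valid. Take Rxy, Rxz and set V(q)={y}. Then ◇q at x, so □◇q at x, so ◇q at z, so some w with Rzw has q; w=y, i.e. Rzy. By symmetry of the argument, Ryz.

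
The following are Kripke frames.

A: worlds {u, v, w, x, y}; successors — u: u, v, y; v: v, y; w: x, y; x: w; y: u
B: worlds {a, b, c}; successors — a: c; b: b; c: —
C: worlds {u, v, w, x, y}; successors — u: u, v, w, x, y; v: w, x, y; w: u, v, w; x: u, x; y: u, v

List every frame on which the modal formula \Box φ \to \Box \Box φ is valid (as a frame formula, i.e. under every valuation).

Frame correspondent (Sahlqvist): \forall x \forall y \forall z (Rxy \wedge Ryz \to Rxz) — i.e. transitivity.
A: fails — Rxw and Rwx but not Rxx.
B: satisfies the condition.
C: fails — Rwu and Rux but not Rwx.
Valid on: B.

B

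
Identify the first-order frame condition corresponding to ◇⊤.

seriality: ∀x ∃y Rxy

◇⊤ holds at w iff w has a successor, so frame-validity of ◇⊤ is exactly seriality. Equivalently via □r → ◇r:
Suppose □r→◇r is valid. At any x set V(r)=W. Then □r at x, so ◇r at x, so x has a successor.
Conversely, any frame satisfying ∀x ∃y Rxy validates the schema.
So the correspondent is seriality.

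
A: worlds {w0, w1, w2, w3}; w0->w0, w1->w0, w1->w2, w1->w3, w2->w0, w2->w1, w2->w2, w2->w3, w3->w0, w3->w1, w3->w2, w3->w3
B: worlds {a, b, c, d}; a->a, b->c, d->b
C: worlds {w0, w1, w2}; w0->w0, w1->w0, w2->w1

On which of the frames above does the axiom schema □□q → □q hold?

A

This is the axiom for density; its first-order frame correspondent is ∀x ∀y (Rxy → ∃z (Rxz ∧ Rzy)).
A: condition met.
B: fails — Rdb but no z with Rdz and Rzb.
C: fails — Rw2w1 but no z with Rw2z and Rzw1.
Valid on: A.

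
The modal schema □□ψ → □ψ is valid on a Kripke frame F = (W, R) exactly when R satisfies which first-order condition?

density

Suppose □□ψ→□ψ is valid. Take Rxy and set V(ψ)={w : xR²w}. Then □□ψ at x, so □ψ at x, so ψ at y, i.e. ∃z(Rxz∧Rzy).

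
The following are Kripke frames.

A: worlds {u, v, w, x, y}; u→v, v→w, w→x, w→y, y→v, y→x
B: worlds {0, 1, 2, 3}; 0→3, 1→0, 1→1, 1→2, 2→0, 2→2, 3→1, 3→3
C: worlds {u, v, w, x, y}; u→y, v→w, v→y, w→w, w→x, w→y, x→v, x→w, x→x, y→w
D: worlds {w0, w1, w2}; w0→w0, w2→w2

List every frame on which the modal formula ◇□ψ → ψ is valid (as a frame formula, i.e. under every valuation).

D

This is the axiom for symmetry; its first-order frame correspondent is ∀x ∀y (Rxy → Ryx).
A: fails — Ruv but not Rvu.
B: fails — R10 but not R01.
C: fails — Rvw but not Rwv.
D: holds.
Valid on: D.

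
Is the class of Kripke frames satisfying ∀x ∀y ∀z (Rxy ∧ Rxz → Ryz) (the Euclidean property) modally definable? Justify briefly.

Yes — defined by ◇q → □◇q

Yes: it is the Euclidean property, defined by the 5 schema ◇q → □◇q.
Suppose ◇q→□◇q is valid. Take Rxy, Rxz and set V(q)={y}. Then ◇q at x, so □◇q at x, so ◇q at z, so some w with Rzw has q; w=y, i.e. Rzy. By symmetry of the argument, Ryz.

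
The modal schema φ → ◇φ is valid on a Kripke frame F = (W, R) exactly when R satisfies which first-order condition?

reflexivity

This is frame-equivalent to □φ → φ (substitute ¬φ for φ and contrapose).
Suppose □φ→φ is valid. At any x set V(φ)={w : Rxw}. Then □φ holds at x, so φ holds at x, i.e. Rxx.
Conversely, on a frame with reflexivity the schema holds at every world under every valuation.
So the correspondent is reflexivity.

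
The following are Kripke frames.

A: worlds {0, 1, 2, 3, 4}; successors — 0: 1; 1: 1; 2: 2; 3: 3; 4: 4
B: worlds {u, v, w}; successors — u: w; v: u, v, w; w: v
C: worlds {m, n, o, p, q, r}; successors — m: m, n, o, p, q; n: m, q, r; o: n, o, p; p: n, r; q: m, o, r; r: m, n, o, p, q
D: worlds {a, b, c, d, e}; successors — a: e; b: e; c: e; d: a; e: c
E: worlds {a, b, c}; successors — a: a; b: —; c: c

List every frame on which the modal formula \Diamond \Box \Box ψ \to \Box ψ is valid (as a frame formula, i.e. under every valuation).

The schema corresponds to a generalized confluence (Geach) condition: \forall x \forall y \forall z ((xRy \wedge xRz) \to \exists w (y R^2 w \wedge z = w)).
A: condition met.
B: fails — vRu, vRu but no t with uR²t and u=t.
C: fails — nRq, nRr but no w with qR²w and r=w.
D: fails — dRa, dRa but no w with aR²w and a=w.
E: condition met.

A, E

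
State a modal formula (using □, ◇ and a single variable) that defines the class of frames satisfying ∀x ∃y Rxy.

The condition is seriality. The D schema □s → ◇s defines it.

□s → ◇s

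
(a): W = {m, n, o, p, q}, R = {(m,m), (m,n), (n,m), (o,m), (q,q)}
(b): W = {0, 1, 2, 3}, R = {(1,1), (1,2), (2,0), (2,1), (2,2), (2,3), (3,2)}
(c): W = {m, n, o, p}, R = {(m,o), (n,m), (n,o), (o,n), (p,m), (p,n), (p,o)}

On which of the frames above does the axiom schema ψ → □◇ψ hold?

This is the axiom for symmetry; its first-order frame correspondent is ∀x ∀y (Rxy → Ryx).
(a): fails — Rom but not Rmo.
(b): fails — R20 but not R02.
(c): fails — Rpm but not Rmp.
Valid on no frame.

none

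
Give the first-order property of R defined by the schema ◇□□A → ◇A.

This is a Sahlqvist (Geach-type) schema ◇^1□^2A → □^0◇^1A.
Minimal-valuation argument: fix x; take any y with xR^1y and any z with xR^0z. Set V(A) to the set of worlds R-reachable from y in exactly 2 steps. Then □^2A holds at y, so the antecedent holds at x; validity forces ◇^1A at z, giving a w with zR^1w and yR^2w.
First-order correspondent: ∀x ∀y (xRy → ∃w (yR²w ∧ xRw)).

∀x ∀y (xRy → ∃w (yR²w ∧ xRw))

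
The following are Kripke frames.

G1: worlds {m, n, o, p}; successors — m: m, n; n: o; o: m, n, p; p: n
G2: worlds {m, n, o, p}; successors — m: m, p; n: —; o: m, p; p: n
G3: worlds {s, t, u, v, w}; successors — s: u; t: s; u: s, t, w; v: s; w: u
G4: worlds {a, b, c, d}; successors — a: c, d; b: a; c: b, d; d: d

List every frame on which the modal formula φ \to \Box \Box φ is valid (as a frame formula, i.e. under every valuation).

Frame correspondent (Sahlqvist): \forall x \forall z (x R^2 z \to \exists w (x = w \wedge z = w)) — i.e. a generalized confluence (Geach) condition.
G1: fails — mR²n but m ≠ n.
G2: fails — mR²n but m ≠ n.
G3: fails — sR²t but s ≠ t.
G4: fails — aR²b but a ≠ b.

none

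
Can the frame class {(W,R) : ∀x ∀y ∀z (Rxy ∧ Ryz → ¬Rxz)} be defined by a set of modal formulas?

Not definable by any modal formula

Any modally definable frame class is closed under surjective bounded morphisms.
The 3-cycle (worlds w0,w1,w2 with w0→w1→w2→w0) is intransitive. Mapping every world to a single reflexive point • is a surjective bounded morphism; the reflexive point is not intransitive (R••∧R•• but R••).
So the class is not modally definable.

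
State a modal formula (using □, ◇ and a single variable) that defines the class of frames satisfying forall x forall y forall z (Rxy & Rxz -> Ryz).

This is the Euclidean property; the standard corresponding axiom is 5: ◇r → □◇r.
Suppose ◇r→□◇r is valid. Take Rxy, Rxz and set V(r)={y}. Then ◇r at x, so □◇r at x, so ◇r at z, so some w with Rzw has r; w=y, i.e. Rzy. By symmetry of the argument, Ryz.

◇r → □◇r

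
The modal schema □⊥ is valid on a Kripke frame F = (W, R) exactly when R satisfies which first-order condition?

emptiness of R: ∀x ∀y ¬Rxy

□⊥ is valid iff no world has any successor (otherwise □⊥ fails at any world with one).
The converse is a direct semantic check.
So the correspondent is emptiness of R.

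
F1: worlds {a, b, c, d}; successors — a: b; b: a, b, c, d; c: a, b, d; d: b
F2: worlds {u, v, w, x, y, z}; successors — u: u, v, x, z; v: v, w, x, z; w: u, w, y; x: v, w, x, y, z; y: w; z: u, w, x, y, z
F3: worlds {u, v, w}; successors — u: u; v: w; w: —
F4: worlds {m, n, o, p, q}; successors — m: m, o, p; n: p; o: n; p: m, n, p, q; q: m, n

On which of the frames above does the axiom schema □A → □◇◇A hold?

F1, F2, F4

This is the axiom for a generalized confluence (Geach) condition; its first-order frame correspondent is ∀x ∀z (xRz → ∃w (xRw ∧ zR²w)).
F1: ✓.
F2: ✓.
F3: fails — vRw but no t with vRt and wR²t.
F4: ✓.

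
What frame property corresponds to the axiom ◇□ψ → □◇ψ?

convergence

This is the .2 axiom.
Its frame correspondent is convergence — ∀x ∀y ∀z (Rxy ∧ Rxz → ∃w (Ryw ∧ Rzw)).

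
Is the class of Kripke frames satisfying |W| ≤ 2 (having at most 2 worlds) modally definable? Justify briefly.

Not definable by any modal formula

If a class were modally definable it would be closed under disjoint unions (Goldblatt–Thomason).
Any modal formula valid on each of 3 disjoint one-world frames is valid on their disjoint union (validity is preserved under disjoint unions). Each one-world frame has |W|=1≤2, but the union has |W|=3.
So the class is not modally definable.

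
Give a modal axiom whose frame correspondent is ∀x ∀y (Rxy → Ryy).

□(□q → q)

The condition is shift-reflexivity. The T□ schema □(□q → q) defines it.
Suppose □(□q→q) is valid. Take Rxy and set V(q)={w : Ryw}. Then at y, □q holds; since □(□q→q) at x, □q→q at y, so q at y, i.e. Ryy.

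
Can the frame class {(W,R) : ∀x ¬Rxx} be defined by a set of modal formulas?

Not modally definable

If a class were modally definable it would be closed under surjective bounded morphisms (Goldblatt–Thomason).
The 2-cycle (worlds s,t with s→t→s) is irreflexive, and the map sending every world to a single reflexive point • is a surjective bounded morphism (forth: every edge maps to (•,•); back: every world has a successor). So any modal formula valid on the 2-cycle is also valid on the reflexive point, which is not irreflexive.
Hence irreflexivity is not modally definable.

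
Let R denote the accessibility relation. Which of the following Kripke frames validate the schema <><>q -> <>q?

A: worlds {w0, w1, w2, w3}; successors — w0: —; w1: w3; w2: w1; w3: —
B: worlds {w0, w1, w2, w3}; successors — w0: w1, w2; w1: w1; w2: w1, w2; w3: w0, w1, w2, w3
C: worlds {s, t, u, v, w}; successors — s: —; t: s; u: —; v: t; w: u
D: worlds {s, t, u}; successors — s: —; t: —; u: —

B, D

This is the axiom for transitivity; its first-order frame correspondent is forall x forall y forall z (Rxy & Ryz -> Rxz).
A: fails — Rw2w1 and Rw1w3 but not Rw2w3.
B: holds.
C: fails — Rvt and Rts but not Rvs.
D: holds.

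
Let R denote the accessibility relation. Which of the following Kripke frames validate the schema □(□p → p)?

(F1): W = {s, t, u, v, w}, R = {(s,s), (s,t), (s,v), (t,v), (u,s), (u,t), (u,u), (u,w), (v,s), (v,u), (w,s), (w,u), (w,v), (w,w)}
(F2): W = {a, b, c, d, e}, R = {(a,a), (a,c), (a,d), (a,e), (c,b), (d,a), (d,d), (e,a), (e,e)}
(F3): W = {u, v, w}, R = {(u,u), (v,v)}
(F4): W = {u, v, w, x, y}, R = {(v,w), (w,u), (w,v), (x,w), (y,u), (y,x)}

(F3)

This is the axiom for shift-reflexivity; its first-order frame correspondent is ∀x ∀y (Rxy → Ryy).
(F1): fails — Rtv but not Rvv.
(F2): fails — Rcb but not Rbb.
(F3): ✓.
(F4): fails — Rxw but not Rww.
Valid on: (F3).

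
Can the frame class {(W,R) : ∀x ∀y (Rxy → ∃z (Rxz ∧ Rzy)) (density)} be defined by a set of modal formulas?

Yes, by □□r → □r

The condition is density. A defining modal formula is □□r → □r.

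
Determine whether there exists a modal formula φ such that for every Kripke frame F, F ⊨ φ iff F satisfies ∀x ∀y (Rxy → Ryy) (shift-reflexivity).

Yes, by □(□q → q)

This is a Sahlqvist condition; the T□ axiom □(□q → q) defines it.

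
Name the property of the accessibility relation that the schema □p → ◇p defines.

seriality: ∀x ∃y Rxy

Suppose □p→◇p is valid. At any x set V(p)=W. Then □p at x, so ◇p at x, so x has a successor.
The converse is a direct semantic check.
Frame condition: ∀x ∃y Rxy.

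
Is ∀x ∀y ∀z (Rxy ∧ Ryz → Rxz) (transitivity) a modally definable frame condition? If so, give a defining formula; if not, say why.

Yes — defined by □r → □□r

The condition is transitivity. A defining modal formula is □r → □□r.
Suppose □r→□□r is valid. Take Rxy, Ryz and set V(r)={w : Rxw}. Then □r at x, so □□r at x, so □r at y, so r at z, i.e. Rxz.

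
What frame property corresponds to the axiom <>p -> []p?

This schema is the CD axiom.
It corresponds to partial functionality: forall x forall y forall z (Rxy & Rxz -> y = z).

Partial functionality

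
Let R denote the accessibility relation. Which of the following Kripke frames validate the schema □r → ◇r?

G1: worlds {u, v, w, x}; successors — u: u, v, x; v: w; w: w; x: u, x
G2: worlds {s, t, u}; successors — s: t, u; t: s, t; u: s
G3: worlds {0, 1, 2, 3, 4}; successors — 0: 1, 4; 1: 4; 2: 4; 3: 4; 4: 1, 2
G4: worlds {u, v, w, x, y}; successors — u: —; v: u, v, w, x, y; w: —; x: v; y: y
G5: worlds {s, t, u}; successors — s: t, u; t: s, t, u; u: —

G1, G2, G3

This is the axiom for seriality; its first-order frame correspondent is ∀x ∃y Rxy.
G1: condition met.
G2: condition met.
G3: condition met.
G4: fails — world u has no successor.
G5: fails — world u has no successor.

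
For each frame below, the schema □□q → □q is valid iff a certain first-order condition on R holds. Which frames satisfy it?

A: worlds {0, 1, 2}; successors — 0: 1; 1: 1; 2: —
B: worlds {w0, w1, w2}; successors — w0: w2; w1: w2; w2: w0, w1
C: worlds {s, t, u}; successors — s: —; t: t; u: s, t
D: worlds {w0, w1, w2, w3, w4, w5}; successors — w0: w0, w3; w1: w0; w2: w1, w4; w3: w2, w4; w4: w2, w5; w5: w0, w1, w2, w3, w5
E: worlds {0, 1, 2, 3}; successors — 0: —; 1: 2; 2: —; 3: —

A

The schema corresponds to density: ∀x ∀y (Rxy → ∃z (Rxz ∧ Rzy)).
A: condition met.
B: fails — Rw1w2 but no z with Rw1z and Rzw2.
C: fails — Rus but no z with Ruz and Rzs.
D: fails — Rw2w4 but no z with Rw2z and Rzw4.
E: fails — R12 but no z with R1z and Rz2.
Valid on: A.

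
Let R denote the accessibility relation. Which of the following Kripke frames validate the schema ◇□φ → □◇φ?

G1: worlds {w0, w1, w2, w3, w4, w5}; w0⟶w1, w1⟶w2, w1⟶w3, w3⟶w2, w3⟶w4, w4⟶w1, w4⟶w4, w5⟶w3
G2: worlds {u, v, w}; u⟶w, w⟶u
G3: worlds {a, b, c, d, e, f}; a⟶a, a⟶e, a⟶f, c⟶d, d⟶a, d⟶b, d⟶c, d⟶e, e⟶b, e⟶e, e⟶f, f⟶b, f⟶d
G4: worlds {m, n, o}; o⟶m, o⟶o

G2

This is the axiom for convergence; its first-order frame correspondent is ∀x ∀y ∀z (Rxy ∧ Rxz → ∃w (Ryw ∧ Rzw)).
G1: fails — Rw1w2 and Rw1w2 but w2 and w2 have no common successor.
G2: satisfies the condition.
G3: fails — Raf and Raa but f and a have no common successor.
G4: fails — Roo and Rom but o and m have no common successor.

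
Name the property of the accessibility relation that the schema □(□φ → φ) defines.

shift-reflexivity

Suppose □(□φ→φ) is valid. Take Rxy and set V(φ)={w : Ryw}. Then at y, □φ holds; since □(□φ→φ) at x, □φ→φ at y, so φ at y, i.e. Ryy.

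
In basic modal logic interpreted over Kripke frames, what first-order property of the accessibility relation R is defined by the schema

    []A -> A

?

reflexivity

This is the T axiom.
Its frame correspondent is reflexivity — forall x Rxx.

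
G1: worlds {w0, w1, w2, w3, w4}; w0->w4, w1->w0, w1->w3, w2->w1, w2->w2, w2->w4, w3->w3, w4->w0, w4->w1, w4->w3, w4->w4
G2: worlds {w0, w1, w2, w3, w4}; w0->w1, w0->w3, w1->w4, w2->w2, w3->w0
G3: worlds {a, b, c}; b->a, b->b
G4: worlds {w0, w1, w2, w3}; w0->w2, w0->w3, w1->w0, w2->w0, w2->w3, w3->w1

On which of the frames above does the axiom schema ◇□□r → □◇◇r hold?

This is the axiom for a generalized confluence (Geach) condition; its first-order frame correspondent is ∀x ∀y ∀z ((xRy ∧ xRz) → ∃w (yR²w ∧ zR²w)).
G1: satisfies the condition.
G2: fails — w0Rw1, w0Rw1 but no w with w1R²w and w1R²w.
G3: fails — bRa, bRa but no w with aR²w and aR²w.
G4: fails — w0Rw2, w0Rw3 but no w with w2R²w and w3R²w.

G1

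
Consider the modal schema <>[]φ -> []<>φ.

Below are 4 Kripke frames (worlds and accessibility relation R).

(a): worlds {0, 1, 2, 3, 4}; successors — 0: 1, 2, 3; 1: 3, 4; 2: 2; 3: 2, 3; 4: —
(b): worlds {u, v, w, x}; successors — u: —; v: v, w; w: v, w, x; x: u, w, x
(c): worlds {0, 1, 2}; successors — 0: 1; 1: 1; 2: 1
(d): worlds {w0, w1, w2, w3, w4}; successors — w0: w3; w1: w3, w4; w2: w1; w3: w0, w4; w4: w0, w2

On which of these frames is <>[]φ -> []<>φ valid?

(c)

Frame correspondent (Sahlqvist): forall x forall y forall z (Rxy & Rxz -> exists w (Ryw & Rzw)) — i.e. convergence.
(a): fails — R02 and R01 but 2 and 1 have no common successor.
(b): fails — Rxw and Rxu but w and u have no common successor.
(c): condition met.
(d): fails — Rw3w0 and Rw3w4 but w0 and w4 have no common successor.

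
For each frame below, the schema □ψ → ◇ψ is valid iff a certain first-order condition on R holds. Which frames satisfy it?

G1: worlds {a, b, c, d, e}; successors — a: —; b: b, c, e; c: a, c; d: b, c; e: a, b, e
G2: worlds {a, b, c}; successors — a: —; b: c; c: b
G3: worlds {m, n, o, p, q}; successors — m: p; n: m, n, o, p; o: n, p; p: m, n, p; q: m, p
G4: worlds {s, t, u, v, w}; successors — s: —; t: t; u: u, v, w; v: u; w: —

This is the axiom for seriality; its first-order frame correspondent is ∀x ∃y Rxy.
G1: fails — world a has no successor.
G2: fails — world a has no successor.
G3: ✓.
G4: fails — world s has no successor.
Valid on: G3.

G3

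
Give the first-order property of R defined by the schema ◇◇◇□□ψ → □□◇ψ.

This is a Sahlqvist (Geach-type) schema ◇^3□^2ψ → □^2◇^1ψ.
Minimal-valuation argument: fix x; take any y with xR^3y and any z with xR^2z. Set V(ψ) to the set of worlds R-reachable from y in exactly 2 steps. Then □^2ψ holds at y, so the antecedent holds at x; validity forces ◇^1ψ at z, giving a w with zR^1w and yR^2w.
First-order correspondent: ∀x ∀y ∀z ((xR³y ∧ xR²z) → ∃w (yR²w ∧ zRw)).

∀x ∀y ∀z ((xR³y ∧ xR²z) → ∃w (yR²w ∧ zRw))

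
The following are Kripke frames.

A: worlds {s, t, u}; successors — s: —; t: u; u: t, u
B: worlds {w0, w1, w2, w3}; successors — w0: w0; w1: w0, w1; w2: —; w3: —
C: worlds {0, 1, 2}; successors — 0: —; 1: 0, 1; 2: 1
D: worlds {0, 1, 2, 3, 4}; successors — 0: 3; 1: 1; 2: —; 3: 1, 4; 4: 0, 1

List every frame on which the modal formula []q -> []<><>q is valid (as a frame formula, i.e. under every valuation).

This is the axiom for a generalized confluence (Geach) condition; its first-order frame correspondent is forall x forall z (xRz -> exists w (xRw & z R^2 w)).
A: condition met.
B: condition met.
C: fails — 1R0 but no w with 1Rw and 0R²w.
D: fails — 0R3 but no w with 0Rw and 3R²w.
Valid on: A, B.

A, B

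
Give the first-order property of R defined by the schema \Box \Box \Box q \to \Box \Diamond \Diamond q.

This is a Sahlqvist (Geach-type) schema ◇^0□^3q → □^1◇^2q.
First-order correspondent: \forall x \forall z (xRz \to \exists w (x R^3 w \wedge z R^2 w)).

\forall x \forall z (xRz \to \exists w (x R^3 w \wedge z R^2 w))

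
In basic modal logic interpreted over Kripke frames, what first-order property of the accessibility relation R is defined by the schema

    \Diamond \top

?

Seriality

◇⊤ holds at w iff w has a successor, so frame-validity of ◇⊤ is exactly seriality. Equivalently via □A → ◇A:
Suppose □A→◇A is valid. At any x set V(A)=W. Then □A at x, so ◇A at x, so x has a successor.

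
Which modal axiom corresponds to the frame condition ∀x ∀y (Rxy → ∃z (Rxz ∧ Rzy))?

A defining formula is □□r → □r (the C4 axiom).
Suppose □□r→□r is valid. Take Rxy and set V(r)={w : xR²w}. Then □□r at x, so □r at x, so r at y, i.e. ∃z(Rxz∧Rzy).

□□r → □r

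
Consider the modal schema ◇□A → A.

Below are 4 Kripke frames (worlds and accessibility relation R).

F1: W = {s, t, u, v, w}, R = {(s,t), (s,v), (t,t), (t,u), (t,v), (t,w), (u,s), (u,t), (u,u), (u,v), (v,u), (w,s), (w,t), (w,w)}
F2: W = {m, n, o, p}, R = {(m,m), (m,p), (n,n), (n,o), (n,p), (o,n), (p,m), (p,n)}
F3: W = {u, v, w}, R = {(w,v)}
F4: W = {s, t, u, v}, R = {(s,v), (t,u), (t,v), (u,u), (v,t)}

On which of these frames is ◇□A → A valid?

Frame correspondent (Sahlqvist): ∀x ∀y (Rxy → Ryx) — i.e. symmetry.
F1: fails — Rtv but not Rvt.
F2: satisfies the condition.
F3: fails — Rwv but not Rvw.
F4: fails — Rtu but not Rut.

F2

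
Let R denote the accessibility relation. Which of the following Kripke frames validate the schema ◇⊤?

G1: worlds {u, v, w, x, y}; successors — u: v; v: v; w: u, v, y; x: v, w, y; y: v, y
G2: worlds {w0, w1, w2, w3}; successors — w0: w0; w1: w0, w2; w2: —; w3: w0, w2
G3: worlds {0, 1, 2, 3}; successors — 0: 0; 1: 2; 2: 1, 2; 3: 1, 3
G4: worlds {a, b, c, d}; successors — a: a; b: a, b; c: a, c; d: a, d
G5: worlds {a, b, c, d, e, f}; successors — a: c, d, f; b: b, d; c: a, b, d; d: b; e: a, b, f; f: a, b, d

G1, G3, G4, G5

This is the axiom for seriality; its first-order frame correspondent is ∀x ∃y Rxy.
G1: satisfies the condition.
G2: fails — world w2 has no successor.
G3: satisfies the condition.
G4: satisfies the condition.
G5: satisfies the condition.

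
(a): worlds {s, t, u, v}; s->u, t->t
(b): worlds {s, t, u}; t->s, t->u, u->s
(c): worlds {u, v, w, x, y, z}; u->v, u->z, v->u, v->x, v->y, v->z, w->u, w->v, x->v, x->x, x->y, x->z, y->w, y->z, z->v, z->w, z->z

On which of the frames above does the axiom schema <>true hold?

The schema corresponds to seriality: forall x exists y Rxy.
(a): fails — world u has no successor.
(b): fails — world s has no successor.
(c): condition met.
Valid on: (c).

(c)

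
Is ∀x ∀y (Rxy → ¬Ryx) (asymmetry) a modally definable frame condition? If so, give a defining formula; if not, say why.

If a class were modally definable it would be closed under surjective bounded morphisms (Goldblatt–Thomason).
The 4-cycle (worlds w0,w1,w2,w3 with w0→w1→w2→w3→w0) is asymmetric. Mapping every world to a single reflexive point • is a surjective bounded morphism, and the reflexive point is not asymmetric (R•• but asymmetry requires ¬R••).
So no modal formula (or set of formulas) defines exactly the asymmetric frames.

No — not modally definable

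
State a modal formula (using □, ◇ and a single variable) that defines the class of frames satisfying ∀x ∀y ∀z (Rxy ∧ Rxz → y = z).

◇s → □s

A defining formula is ◇s → □s (the CD axiom).
Suppose ◇s→□s is valid. Take Rxy, Rxz and set V(s)={y}. Then ◇s at x, so □s at x, so s at z, i.e. z=y.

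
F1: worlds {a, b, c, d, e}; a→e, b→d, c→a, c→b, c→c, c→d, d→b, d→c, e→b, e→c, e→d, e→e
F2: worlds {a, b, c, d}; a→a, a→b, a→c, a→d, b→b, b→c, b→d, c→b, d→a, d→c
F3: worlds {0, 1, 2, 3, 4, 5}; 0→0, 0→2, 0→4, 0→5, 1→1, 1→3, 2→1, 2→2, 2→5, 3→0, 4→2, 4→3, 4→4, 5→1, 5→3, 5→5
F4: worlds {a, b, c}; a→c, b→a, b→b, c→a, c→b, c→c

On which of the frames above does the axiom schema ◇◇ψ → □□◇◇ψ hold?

Frame correspondent (Sahlqvist): ∀x ∀y ∀z ((xR²y ∧ xR²z) → ∃w (y = w ∧ zR²w)) — i.e. a generalized confluence (Geach) condition.
F1: fails — aR²d, aR²b but no w with d=w and bR²w.
F2: fails — aR²a, aR²c but no w with a=w and cR²w.
F3: fails — 0R²0, 0R²2 but no w with 0=w and 2R²w.
F4: ✓.

F4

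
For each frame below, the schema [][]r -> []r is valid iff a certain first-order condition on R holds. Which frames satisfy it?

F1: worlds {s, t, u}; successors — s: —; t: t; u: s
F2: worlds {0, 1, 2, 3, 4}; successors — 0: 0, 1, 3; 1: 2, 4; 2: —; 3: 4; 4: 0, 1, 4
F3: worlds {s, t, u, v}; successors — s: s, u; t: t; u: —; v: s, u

F3

Frame correspondent (Sahlqvist): forall x forall y (Rxy -> exists z (Rxz & Rzy)) — i.e. density.
F1: fails — Rus but no z with Ruz and Rzs.
F2: fails — R12 but no z with R1z and Rz2.
F3: condition met.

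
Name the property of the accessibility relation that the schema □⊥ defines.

emptiness of R

□⊥ is valid iff no world has any successor (otherwise □⊥ fails at any world with one).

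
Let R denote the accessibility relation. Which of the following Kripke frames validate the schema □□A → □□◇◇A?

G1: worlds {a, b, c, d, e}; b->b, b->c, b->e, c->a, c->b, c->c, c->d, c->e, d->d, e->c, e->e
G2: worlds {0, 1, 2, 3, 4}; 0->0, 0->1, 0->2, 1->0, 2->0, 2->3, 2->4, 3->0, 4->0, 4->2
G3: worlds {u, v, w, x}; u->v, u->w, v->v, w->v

The schema corresponds to a generalized confluence (Geach) condition: ∀x ∀z (xR²z → ∃w (xR²w ∧ zR²w)).
G1: fails — bR²a but no w with bR²w and aR²w.
G2: condition met.
G3: condition met.
Valid on: G2, G3.

G2, G3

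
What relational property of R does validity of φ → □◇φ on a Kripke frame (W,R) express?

symmetry

This schema is the B axiom.
Its frame correspondent is symmetry — ∀x ∀y (Rxy → Ryx).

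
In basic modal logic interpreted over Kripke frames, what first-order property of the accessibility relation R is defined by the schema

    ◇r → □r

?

This schema is the CD axiom.
It corresponds to partial functionality: ∀x ∀y ∀z (Rxy ∧ Rxz → y = z).

partial functionality: ∀x ∀y ∀z (Rxy ∧ Rxz → y = z)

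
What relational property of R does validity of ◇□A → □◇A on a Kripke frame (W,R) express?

Convergence

Suppose ◇□A→□◇A is valid. Take Rxy, Rxz and set V(A)={w : Ryw}. Then □A at y so ◇□A at x, so □◇A at x, so ◇A at z, giving w with Rzw and Ryw.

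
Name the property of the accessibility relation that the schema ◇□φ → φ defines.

symmetry

This is frame-equivalent to φ → □◇φ (substitute ¬φ for φ and contrapose).
Suppose φ→□◇φ is valid. Take Rxy and set V(φ)={x}. Then φ at x, so □◇φ at x, so ◇φ at y, so some z with Ryz has φ; z=x, i.e. Ryx.
Conversely, any frame satisfying ∀x ∀y (Rxy → Ryx) validates the schema.
So the correspondent is symmetry.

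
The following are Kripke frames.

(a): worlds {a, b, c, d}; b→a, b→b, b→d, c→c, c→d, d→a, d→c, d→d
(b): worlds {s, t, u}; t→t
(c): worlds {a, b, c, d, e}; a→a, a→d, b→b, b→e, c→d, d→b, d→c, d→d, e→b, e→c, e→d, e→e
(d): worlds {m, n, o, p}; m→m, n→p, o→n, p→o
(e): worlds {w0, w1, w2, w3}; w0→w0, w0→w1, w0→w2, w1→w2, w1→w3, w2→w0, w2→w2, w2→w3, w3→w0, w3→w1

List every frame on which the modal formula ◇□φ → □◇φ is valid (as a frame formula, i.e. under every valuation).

This is the axiom for convergence; its first-order frame correspondent is ∀x ∀y ∀z (Rxy ∧ Rxz → ∃w (Ryw ∧ Rzw)).
(a): fails — Rbb and Rba but b and a have no common successor.
(b): holds.
(c): fails — Rdc and Rdb but c and b have no common successor.
(d): holds.
(e): holds.
Valid on: (b), (d), (e).

(b), (d), (e)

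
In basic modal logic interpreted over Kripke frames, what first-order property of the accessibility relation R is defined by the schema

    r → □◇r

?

Symmetry

Suppose r→□◇r is valid. Take Rxy and set V(r)={x}. Then r at x, so □◇r at x, so ◇r at y, so some z with Ryz has r; z=x, i.e. Ryx.
The converse is a direct semantic check.
So the correspondent is symmetry.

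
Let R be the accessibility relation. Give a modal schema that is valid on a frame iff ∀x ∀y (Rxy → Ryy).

A defining formula is □(□r → r) (the T□ axiom).
Suppose □(□r→r) is valid. Take Rxy and set V(r)={w : Ryw}. Then at y, □r holds; since □(□r→r) at x, □r→r at y, so r at y, i.e. Ryy.

□(□r → r)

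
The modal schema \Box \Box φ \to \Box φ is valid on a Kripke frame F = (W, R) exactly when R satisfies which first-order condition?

density: \forall x \forall y (Rxy \to \exists z (Rxz \wedge Rzy))

This schema is the C4 axiom.
Its frame correspondent is density — \forall x \forall y (Rxy \to \exists z (Rxz \wedge Rzy)).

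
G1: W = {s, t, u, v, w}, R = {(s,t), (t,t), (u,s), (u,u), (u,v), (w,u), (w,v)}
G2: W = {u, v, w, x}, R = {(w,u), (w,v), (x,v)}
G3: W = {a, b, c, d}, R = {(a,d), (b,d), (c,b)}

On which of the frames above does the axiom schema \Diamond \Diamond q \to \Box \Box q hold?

This is the axiom for a generalized confluence (Geach) condition; its first-order frame correspondent is \forall x \forall y \forall z ((x R^2 y \wedge x R^2 z) \to \exists w (y = w \wedge z = w)).
G1: fails — uR²s, uR²t but s ≠ t.
G2: condition met.
G3: condition met.

G2, G3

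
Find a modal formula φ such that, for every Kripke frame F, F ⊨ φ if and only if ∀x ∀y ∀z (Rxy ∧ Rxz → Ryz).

◇r → □◇r

The condition is the Euclidean property. The 5 schema ◇r → □◇r defines it.
Suppose ◇r→□◇r is valid. Take Rxy, Rxz and set V(r)={y}. Then ◇r at x, so □◇r at x, so ◇r at z, so some w with Rzw has r; w=y, i.e. Rzy. By symmetry of the argument, Ryz.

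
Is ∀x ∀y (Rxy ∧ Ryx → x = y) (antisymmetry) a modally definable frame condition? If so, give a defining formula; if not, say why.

Any modally definable frame class is closed under surjective bounded morphisms.
The 8-cycle (worlds s,t,u,v,w,x,y,z with s→t→u→v→w→x→y→z→s) is antisymmetric. Sending even-indexed worlds to a and odd-indexed worlds to b is a surjective bounded morphism onto the two-world frame with a↔b, which is not antisymmetric.
Hence antisymmetry is not modally definable.

Not modally definable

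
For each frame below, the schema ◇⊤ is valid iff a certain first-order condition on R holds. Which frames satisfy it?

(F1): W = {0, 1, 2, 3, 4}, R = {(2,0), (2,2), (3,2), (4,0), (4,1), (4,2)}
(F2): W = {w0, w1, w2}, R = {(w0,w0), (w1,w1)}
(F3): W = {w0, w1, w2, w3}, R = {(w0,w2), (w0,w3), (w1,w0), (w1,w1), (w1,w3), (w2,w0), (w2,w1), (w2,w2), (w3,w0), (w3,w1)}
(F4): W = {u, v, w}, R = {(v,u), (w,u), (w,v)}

(F3)

The schema corresponds to seriality: ∀x ∃y Rxy.
(F1): fails — world 0 has no successor.
(F2): fails — world w2 has no successor.
(F3): holds.
(F4): fails — world u has no successor.
Valid on: (F3).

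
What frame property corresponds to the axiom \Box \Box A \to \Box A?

This is the C4 axiom.
Its frame correspondent is density — \forall x \forall y (Rxy \to \exists z (Rxz \wedge Rzy)).

density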